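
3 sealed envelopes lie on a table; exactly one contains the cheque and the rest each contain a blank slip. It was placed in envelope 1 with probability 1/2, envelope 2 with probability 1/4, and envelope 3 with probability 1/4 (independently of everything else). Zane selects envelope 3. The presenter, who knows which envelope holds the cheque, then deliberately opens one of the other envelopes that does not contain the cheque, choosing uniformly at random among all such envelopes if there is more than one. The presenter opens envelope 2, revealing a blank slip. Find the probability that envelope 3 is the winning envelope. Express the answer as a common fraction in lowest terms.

Apply Bayes' rule, conditioning on where the cheque actually is.
If it is in envelope 1 (prior 1/2): the presenter has no choice, probability 1; weight (1/2)·1 = 1/2.
If it is in envelope 2 (prior 1/4): the presenter opened envelope 2, so this case is ruled out; weight (1/4)·0 = 0.
If it is in envelope 3 (prior 1/4): the presenter has 2 equally likely choices, so probability 1/2; weight (1/4)·(1/2) = 1/8.
The weights sum to 5/8.
So P(the cheque in envelope 3 | the presenter opened envelope 2) = (1/8) / (5/8) = 1/5.

1/5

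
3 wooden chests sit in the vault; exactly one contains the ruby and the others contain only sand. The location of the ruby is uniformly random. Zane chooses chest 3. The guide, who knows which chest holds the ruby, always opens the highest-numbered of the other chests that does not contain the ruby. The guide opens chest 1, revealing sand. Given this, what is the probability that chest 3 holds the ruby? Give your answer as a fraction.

Apply Bayes' rule, conditioning on where the ruby actually is.
If it is in chest 1 (prior 1/3): the guide opened chest 1, so this case is ruled out; weight (1/3)·0 = 0.
If it is in chest 2 (prior 1/3): chest 1 is the highest-numbered option available, probability 1; weight (1/3)·1 = 1/3.
If it is in chest 3 (prior 1/3): the guide would have opened chest 2 instead, probability 0; weight (1/3)·0 = 0.
The weights sum to 1/3.
So P(the ruby in chest 3 | the guide opened chest 1) = 0 / (1/3) = 0.

0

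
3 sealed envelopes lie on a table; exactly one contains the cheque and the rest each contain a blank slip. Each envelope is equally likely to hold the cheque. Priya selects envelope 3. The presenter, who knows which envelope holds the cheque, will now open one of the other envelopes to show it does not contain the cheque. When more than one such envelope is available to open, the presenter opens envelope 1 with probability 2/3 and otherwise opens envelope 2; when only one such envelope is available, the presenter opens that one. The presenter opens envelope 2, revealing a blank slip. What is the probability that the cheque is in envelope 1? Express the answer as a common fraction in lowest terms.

Consider each possible location of the cheque in turn.
If it is in envelope 1 (prior 1/3): only envelope 2 is available, probability 1; weight (1/3)·1 = 1/3.
If it is in envelope 2 (prior 1/3): the presenter opened envelope 2, so this case is ruled out; weight (1/3)·0 = 0.
If it is in envelope 3 (prior 1/3): envelope 1 is available but not opened, probability 1/3; weight (1/3)·(1/3) = 1/9.
The weights sum to 4/9.
So P(the cheque in envelope 1 | the presenter opened envelope 2) = (1/3) / (4/9) = 3/4.

3/4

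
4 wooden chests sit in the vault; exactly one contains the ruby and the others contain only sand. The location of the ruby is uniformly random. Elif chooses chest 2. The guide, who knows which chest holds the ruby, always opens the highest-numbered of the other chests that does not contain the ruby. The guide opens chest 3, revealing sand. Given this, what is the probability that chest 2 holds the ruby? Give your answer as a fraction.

Apply Bayes' rule, conditioning on where the ruby actually is.
If it is in either of chests 1 and 2 (prior 1/4 each): the guide would have opened chest 4 instead, probability 0; weight (1/4)·0 = 0 each.
If it is in chest 3 (prior 1/4): the guide opened chest 3, so this case is ruled out; weight (1/4)·0 = 0.
If it is in chest 4 (prior 1/4): chest 3 is the highest-numbered option available, probability 1; weight (1/4)·1 = 1/4.
The weights sum to 1/4.
So P(the ruby in chest 2 | the guide opened chest 3) = 0 / (1/4) = 0.

0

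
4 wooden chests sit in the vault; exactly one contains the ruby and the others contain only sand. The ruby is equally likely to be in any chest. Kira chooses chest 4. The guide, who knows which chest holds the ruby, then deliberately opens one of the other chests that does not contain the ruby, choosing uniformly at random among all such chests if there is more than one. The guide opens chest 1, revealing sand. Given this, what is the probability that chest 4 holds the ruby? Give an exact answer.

1/4

Condition on the true location of the ruby.
If it is in chest 1 (prior 1/4): the guide opened chest 1, so this case is ruled out; weight (1/4)·0 = 0.
If it is in either of chests 2 and 3 (prior 1/4 each): the guide has 2 equally likely choices, so probability 1/2; weight (1/4)·(1/2) = 1/8 each.
If it is in chest 4 (prior 1/4): the guide has 3 equally likely choices, so probability 1/3; weight (1/4)·(1/3) = 1/12.
The weights sum to 1/3.
So P(the ruby in chest 4 | the guide opened chest 1) = (1/12) / (1/3) = 1/4.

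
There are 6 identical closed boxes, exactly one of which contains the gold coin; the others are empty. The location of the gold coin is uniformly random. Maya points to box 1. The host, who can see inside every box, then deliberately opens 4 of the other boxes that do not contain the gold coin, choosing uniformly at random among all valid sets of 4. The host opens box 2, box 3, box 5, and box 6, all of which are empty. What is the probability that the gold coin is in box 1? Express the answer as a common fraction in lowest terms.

1/6

Consider each possible location of the gold coin in turn.
If it is in box 1 (prior 1/6): the host has 5 equally likely choices, so probability 1/5; weight (1/6)·(1/5) = 1/30.
If it is in any of boxes 2, 3, 5, and 6 (prior 1/6 each): that box was opened and seen not to hold the prize — ruled out; weight (1/6)·0 = 0 each.
If it is in box 4 (prior 1/6): the host has no choice, probability 1; weight (1/6)·1 = 1/6.
The weights sum to 1/5.
So P(the gold coin in box 1 | the host opened box 2, box 3, box 5, and box 6) = (1/30) / (1/5) = 1/6.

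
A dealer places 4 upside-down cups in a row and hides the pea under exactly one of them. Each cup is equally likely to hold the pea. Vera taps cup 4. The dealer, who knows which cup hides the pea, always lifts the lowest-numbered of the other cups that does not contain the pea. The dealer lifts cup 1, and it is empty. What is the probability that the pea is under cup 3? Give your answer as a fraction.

Consider each possible location of the pea in turn.
If it is under cup 1 (prior 1/4): the dealer opened cup 1, so this case is ruled out; weight (1/4)·0 = 0.
If it is under any of cups 2, 3, and 4 (prior 1/4 each): cup 1 is the lowest-numbered option available, probability 1; weight (1/4)·1 = 1/4 each.
The weights sum to 3/4.
So P(the pea under cup 3 | the dealer opened cup 1) = (1/4) / (3/4) = 1/3.

1/3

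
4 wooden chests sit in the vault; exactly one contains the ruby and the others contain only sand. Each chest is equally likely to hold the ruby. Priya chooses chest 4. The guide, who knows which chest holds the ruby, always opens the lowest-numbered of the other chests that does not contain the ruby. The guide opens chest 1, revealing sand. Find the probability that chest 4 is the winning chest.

1/3

Apply Bayes' rule, conditioning on where the ruby actually is.
If it is in chest 1 (prior 1/4): the guide opened chest 1, so this case is ruled out; weight (1/4)·0 = 0.
If it is in any of chests 2, 3, and 4 (prior 1/4 each): chest 1 is the lowest-numbered option available, probability 1; weight (1/4)·1 = 1/4 each.
The weights sum to 3/4.
So P(the ruby in chest 4 | the guide opened chest 1) = (1/4) / (3/4) = 1/3.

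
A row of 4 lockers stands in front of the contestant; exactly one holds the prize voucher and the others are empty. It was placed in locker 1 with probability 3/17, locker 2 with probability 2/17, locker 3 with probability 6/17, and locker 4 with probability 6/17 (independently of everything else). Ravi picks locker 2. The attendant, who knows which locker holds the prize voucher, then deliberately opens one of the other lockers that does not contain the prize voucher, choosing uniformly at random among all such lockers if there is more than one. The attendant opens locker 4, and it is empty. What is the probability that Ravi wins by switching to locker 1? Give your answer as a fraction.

Consider each possible location of the prize voucher in turn.
If it is in locker 1 (prior 3/17): the attendant has 2 equally likely choices, so probability 1/2; weight (3/17)·(1/2) = 3/34.
If it is in locker 2 (prior 2/17): the attendant has 3 equally likely choices, so probability 1/3; weight (2/17)·(1/3) = 2/51.
If it is in locker 3 (prior 6/17): the attendant has 2 equally likely choices, so probability 1/2; weight (6/17)·(1/2) = 3/17.
If it is in locker 4 (prior 6/17): the attendant opened locker 4, so this case is ruled out; weight (6/17)·0 = 0.
The weights sum to 31/102.
So P(the prize voucher in locker 1 | the attendant opened locker 4) = (3/34) / (31/102) = 9/31.

9/31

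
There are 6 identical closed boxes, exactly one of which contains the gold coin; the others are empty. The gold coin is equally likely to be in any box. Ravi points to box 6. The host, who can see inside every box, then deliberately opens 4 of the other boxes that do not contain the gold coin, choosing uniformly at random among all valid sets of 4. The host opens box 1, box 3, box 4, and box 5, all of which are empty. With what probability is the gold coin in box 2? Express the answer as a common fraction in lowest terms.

5/6

Condition on the true location of the gold coin.
If it is in any of boxes 1, 3, 4, and 5 (prior 1/6 each): that box was opened and seen not to hold the prize — ruled out; weight (1/6)·0 = 0 each.
If it is in box 2 (prior 1/6): the host has no choice, probability 1; weight (1/6)·1 = 1/6.
If it is in box 6 (prior 1/6): the host has 5 equally likely choices, so probability 1/5; weight (1/6)·(1/5) = 1/30.
The weights sum to 1/5.
So P(the gold coin in box 2 | the host opened box 1, box 3, box 4, and box 5) = (1/6) / (1/5) = 5/6.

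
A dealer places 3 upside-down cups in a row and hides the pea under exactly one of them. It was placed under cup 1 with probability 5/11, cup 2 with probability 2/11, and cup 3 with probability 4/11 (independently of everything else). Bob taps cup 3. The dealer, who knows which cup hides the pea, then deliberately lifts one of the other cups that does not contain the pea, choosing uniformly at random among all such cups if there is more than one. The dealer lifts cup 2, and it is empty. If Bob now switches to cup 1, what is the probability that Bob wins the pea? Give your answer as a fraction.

5/7

Condition on the true location of the pea.
If it is under cup 1 (prior 5/11): the dealer has no choice, probability 1; weight (5/11)·1 = 5/11.
If it is under cup 2 (prior 2/11): the dealer opened cup 2, so this case is ruled out; weight (2/11)·0 = 0.
If it is under cup 3 (prior 4/11): the dealer has 2 equally likely choices, so probability 1/2; weight (4/11)·(1/2) = 2/11.
The weights sum to 7/11.
So P(the pea under cup 1 | the dealer opened cup 2) = (5/11) / (7/11) = 5/7.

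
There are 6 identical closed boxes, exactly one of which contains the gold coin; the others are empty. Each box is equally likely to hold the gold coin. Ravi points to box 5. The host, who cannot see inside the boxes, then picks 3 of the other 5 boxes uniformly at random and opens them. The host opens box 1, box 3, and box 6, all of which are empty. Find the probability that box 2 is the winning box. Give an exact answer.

Condition on the true location of the gold coin.
If it is in any of boxes 1, 3, and 6 (prior 1/6 each): that box was opened and seen not to hold the prize — ruled out; weight (1/6)·0 = 0 each.
If it is in any of boxes 2, 4, and 5 (prior 1/6 each): the host picks exactly this set with probability 1/10 regardless, and none is the prize; weight (1/6)·(1/10) = 1/60 each.
The weights sum to 1/20.
So P(the gold coin in box 2 | the host opened box 1, box 3, and box 6) = (1/60) / (1/20) = 1/3.

1/3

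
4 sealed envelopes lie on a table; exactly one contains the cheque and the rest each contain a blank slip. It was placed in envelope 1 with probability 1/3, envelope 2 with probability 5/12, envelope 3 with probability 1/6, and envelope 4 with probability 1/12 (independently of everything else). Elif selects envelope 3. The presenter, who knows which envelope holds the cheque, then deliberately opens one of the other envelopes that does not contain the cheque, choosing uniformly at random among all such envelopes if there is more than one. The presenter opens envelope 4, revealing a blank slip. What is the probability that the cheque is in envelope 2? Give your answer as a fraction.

15/31

Consider each possible location of the cheque in turn.
If it is in envelope 1 (prior 1/3): the presenter has 2 equally likely choices, so probability 1/2; weight (1/3)·(1/2) = 1/6.
If it is in envelope 2 (prior 5/12): the presenter has 2 equally likely choices, so probability 1/2; weight (5/12)·(1/2) = 5/24.
If it is in envelope 3 (prior 1/6): the presenter has 3 equally likely choices, so probability 1/3; weight (1/6)·(1/3) = 1/18.
If it is in envelope 4 (prior 1/12): the presenter opened envelope 4, so this case is ruled out; weight (1/12)·0 = 0.
The weights sum to 31/72.
So P(the cheque in envelope 2 | the presenter opened envelope 4) = (5/24) / (31/72) = 15/31.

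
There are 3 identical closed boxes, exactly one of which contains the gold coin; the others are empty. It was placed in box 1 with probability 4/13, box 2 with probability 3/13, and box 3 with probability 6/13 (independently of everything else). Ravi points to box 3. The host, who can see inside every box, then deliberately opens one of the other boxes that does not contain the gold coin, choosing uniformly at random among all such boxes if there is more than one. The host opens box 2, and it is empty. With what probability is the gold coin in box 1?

Apply Bayes' rule, conditioning on where the gold coin actually is.
If it is in box 1 (prior 4/13): the host has no choice, probability 1; weight (4/13)·1 = 4/13.
If it is in box 2 (prior 3/13): the host opened box 2, so this case is ruled out; weight (3/13)·0 = 0.
If it is in box 3 (prior 6/13): the host has 2 equally likely choices, so probability 1/2; weight (6/13)·(1/2) = 3/13.
The weights sum to 7/13.
So P(the gold coin in box 1 | the host opened box 2) = (4/13) / (7/13) = 4/7.

4/7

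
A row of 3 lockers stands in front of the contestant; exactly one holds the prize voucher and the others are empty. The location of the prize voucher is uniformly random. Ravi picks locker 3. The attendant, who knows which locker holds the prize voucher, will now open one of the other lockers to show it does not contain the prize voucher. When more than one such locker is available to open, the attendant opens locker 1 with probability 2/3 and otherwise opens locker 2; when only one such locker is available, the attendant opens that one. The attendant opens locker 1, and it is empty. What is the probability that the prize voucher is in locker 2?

Consider each possible location of the prize voucher in turn.
If it is in locker 1 (prior 1/3): the attendant opened locker 1, so this case is ruled out; weight (1/3)·0 = 0.
If it is in locker 2 (prior 1/3): only locker 1 is available, probability 1; weight (1/3)·1 = 1/3.
If it is in locker 3 (prior 1/3): locker 1 is available, opened with probability 2/3; weight (1/3)·(2/3) = 2/9.
The weights sum to 5/9.
So P(the prize voucher in locker 2 | the attendant opened locker 1) = (1/3) / (5/9) = 3/5.

3/5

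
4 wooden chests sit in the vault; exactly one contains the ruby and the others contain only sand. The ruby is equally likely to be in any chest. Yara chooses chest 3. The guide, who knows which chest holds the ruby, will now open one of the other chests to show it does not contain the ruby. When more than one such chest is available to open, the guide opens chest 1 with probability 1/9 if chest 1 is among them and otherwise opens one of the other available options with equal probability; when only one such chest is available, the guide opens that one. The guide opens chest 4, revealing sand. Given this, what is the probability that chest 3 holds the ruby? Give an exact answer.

8/33

Apply Bayes' rule, conditioning on where the ruby actually is.
If it is in chest 1 (prior 1/4): chest 1 holds the prize so is unavailable; the guide chooses uniformly among the 2 others, probability 1/2; weight (1/4)·(1/2) = 1/8.
If it is in chest 2 (prior 1/4): chest 1 is available but not opened, probability 8/9; weight (1/4)·(8/9) = 2/9.
If it is in chest 3 (prior 1/4): chest 1 is available but not opened; chest 4 gets probability (1 − 1/9)/2 = 4/9; weight (1/4)·(4/9) = 1/9.
If it is in chest 4 (prior 1/4): the guide opened chest 4, so this case is ruled out; weight (1/4)·0 = 0.
The weights sum to 11/24.
So P(the ruby in chest 3 | the guide opened chest 4) = (1/9) / (11/24) = 8/33.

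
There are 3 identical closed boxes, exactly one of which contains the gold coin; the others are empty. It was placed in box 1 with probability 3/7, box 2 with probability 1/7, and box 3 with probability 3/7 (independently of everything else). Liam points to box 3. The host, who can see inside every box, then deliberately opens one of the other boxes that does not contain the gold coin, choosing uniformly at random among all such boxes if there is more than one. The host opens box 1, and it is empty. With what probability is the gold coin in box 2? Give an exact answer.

Apply Bayes' rule, conditioning on where the gold coin actually is.
If it is in box 1 (prior 3/7): the host opened box 1, so this case is ruled out; weight (3/7)·0 = 0.
If it is in box 2 (prior 1/7): the host has no choice, probability 1; weight (1/7)·1 = 1/7.
If it is in box 3 (prior 3/7): the host has 2 equally likely choices, so probability 1/2; weight (3/7)·(1/2) = 3/14.
The weights sum to 5/14.
So P(the gold coin in box 2 | the host opened box 1) = (1/7) / (5/14) = 2/5.

2/5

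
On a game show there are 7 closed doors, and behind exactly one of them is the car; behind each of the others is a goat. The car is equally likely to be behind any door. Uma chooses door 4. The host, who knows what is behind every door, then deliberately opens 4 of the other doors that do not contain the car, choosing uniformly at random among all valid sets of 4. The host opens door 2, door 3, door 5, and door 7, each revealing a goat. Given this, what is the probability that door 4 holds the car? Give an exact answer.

Condition on the true location of the car.
If it is behind either of doors 1 and 6 (prior 1/7 each): the host has 5 equally likely choices, so probability 1/5; weight (1/7)·(1/5) = 1/35 each.
If it is behind any of doors 2, 3, 5, and 7 (prior 1/7 each): that door was opened and seen not to hold the prize — ruled out; weight (1/7)·0 = 0 each.
If it is behind door 4 (prior 1/7): the host has 15 equally likely choices, so probability 1/15; weight (1/7)·(1/15) = 1/105.
The weights sum to 1/15.
So P(the car behind door 4 | the host opened door 2, door 3, door 5, and door 7) = (1/105) / (1/15) = 1/7.

1/7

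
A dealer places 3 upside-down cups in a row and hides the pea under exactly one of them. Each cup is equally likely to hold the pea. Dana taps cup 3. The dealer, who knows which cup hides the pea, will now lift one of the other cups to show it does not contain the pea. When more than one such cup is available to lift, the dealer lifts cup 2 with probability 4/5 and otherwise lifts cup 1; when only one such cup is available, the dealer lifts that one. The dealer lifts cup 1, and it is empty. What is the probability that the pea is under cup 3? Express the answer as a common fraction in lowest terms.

1/6

Consider each possible location of the pea in turn.
If it is under cup 1 (prior 1/3): the dealer opened cup 1, so this case is ruled out; weight (1/3)·0 = 0.
If it is under cup 2 (prior 1/3): only cup 1 is available, probability 1; weight (1/3)·1 = 1/3.
If it is under cup 3 (prior 1/3): cup 2 is available but not opened, probability 1/5; weight (1/3)·(1/5) = 1/15.
The weights sum to 2/5.
So P(the pea under cup 3 | the dealer opened cup 1) = (1/15) / (2/5) = 1/6.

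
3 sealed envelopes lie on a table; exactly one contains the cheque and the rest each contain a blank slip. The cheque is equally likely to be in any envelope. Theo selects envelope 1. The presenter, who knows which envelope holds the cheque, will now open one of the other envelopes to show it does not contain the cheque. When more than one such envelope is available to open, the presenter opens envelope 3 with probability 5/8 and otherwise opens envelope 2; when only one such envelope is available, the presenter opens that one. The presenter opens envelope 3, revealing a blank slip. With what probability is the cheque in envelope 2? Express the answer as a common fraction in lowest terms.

Consider each possible location of the cheque in turn.
If it is in envelope 1 (prior 1/3): envelope 3 is available, opened with probability 5/8; weight (1/3)·(5/8) = 5/24.
If it is in envelope 2 (prior 1/3): only envelope 3 is available, probability 1; weight (1/3)·1 = 1/3.
If it is in envelope 3 (prior 1/3): the presenter opened envelope 3, so this case is ruled out; weight (1/3)·0 = 0.
The weights sum to 13/24.
So P(the cheque in envelope 2 | the presenter opened envelope 3) = (1/3) / (13/24) = 8/13.

8/13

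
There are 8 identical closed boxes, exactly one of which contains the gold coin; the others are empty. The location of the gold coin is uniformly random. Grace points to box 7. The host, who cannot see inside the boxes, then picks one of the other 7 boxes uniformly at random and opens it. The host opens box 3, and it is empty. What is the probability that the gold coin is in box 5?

1/7

Because the host chose which box to open without knowing where the gold coin is, the choice is independent of the prize location. Learning that box 3 does not hold the gold coin simply rules out that one location and leaves the remaining 7 boxes still equally likely by symmetry.
So P(the gold coin in box 5) = 1/7.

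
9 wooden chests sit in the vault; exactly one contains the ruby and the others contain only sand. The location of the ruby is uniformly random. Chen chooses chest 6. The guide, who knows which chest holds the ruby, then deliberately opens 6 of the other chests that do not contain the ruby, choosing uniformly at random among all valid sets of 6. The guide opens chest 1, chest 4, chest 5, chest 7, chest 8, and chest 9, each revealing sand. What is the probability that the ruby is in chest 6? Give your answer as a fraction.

1/9

Consider each possible location of the ruby in turn.
If it is in any of chests 1, 4, 5, 7, 8, and 9 (prior 1/9 each): that chest was opened and seen not to hold the prize — ruled out; weight (1/9)·0 = 0 each.
If it is in either of chests 2 and 3 (prior 1/9 each): the guide has 7 equally likely choices, so probability 1/7; weight (1/9)·(1/7) = 1/63 each.
If it is in chest 6 (prior 1/9): the guide has 28 equally likely choices, so probability 1/28; weight (1/9)·(1/28) = 1/252.
The weights sum to 1/28.
So P(the ruby in chest 6 | the guide opened chest 1, chest 4, chest 5, chest 7, chest 8, and chest 9) = (1/252) / (1/28) = 1/9.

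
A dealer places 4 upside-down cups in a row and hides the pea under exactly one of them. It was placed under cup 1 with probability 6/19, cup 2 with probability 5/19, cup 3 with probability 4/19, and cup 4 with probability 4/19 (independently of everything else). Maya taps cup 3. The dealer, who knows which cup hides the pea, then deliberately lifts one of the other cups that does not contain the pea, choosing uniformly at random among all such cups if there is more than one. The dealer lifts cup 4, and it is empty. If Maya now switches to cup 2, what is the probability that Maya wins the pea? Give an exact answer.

Consider each possible location of the pea in turn.
If it is under cup 1 (prior 6/19): the dealer has 2 equally likely choices, so probability 1/2; weight (6/19)·(1/2) = 3/19.
If it is under cup 2 (prior 5/19): the dealer has 2 equally likely choices, so probability 1/2; weight (5/19)·(1/2) = 5/38.
If it is under cup 3 (prior 4/19): the dealer has 3 equally likely choices, so probability 1/3; weight (4/19)·(1/3) = 4/57.
If it is under cup 4 (prior 4/19): the dealer opened cup 4, so this case is ruled out; weight (4/19)·0 = 0.
The weights sum to 41/114.
So P(the pea under cup 2 | the dealer opened cup 4) = (5/38) / (41/114) = 15/41.

15/41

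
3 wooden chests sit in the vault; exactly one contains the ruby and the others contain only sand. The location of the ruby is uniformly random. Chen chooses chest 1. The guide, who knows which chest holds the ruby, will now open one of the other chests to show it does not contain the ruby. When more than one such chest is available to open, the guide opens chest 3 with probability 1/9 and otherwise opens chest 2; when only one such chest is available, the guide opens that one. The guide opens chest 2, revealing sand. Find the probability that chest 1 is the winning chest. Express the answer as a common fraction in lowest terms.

8/17

Apply Bayes' rule, conditioning on where the ruby actually is.
If it is in chest 1 (prior 1/3): chest 3 is available but not opened, probability 8/9; weight (1/3)·(8/9) = 8/27.
If it is in chest 2 (prior 1/3): the guide opened chest 2, so this case is ruled out; weight (1/3)·0 = 0.
If it is in chest 3 (prior 1/3): only chest 2 is available, probability 1; weight (1/3)·1 = 1/3.
The weights sum to 17/27.
So P(the ruby in chest 1 | the guide opened chest 2) = (8/27) / (17/27) = 8/17.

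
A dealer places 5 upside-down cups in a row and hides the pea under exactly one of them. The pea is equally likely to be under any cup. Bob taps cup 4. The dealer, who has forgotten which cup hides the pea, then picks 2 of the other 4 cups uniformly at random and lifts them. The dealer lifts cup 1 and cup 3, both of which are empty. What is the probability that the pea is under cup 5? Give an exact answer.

Apply Bayes' rule, conditioning on where the pea actually is.
If it is under either of cups 1 and 3 (prior 1/5 each): that cup was opened and seen not to hold the prize — ruled out; weight (1/5)·0 = 0 each.
If it is under any of cups 2, 4, and 5 (prior 1/5 each): the dealer picks exactly this set with probability 1/6 regardless, and none is the prize; weight (1/5)·(1/6) = 1/30 each.
The weights sum to 1/10.
So P(the pea under cup 5 | the dealer opened cup 1 and cup 3) = (1/30) / (1/10) = 1/3.

1/3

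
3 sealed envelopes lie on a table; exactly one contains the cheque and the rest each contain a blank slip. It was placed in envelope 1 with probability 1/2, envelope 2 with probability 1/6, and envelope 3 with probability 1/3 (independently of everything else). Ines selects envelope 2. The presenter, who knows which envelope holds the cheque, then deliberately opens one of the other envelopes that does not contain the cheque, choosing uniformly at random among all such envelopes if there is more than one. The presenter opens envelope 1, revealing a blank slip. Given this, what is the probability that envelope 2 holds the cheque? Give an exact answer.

Consider each possible location of the cheque in turn.
If it is in envelope 1 (prior 1/2): the presenter opened envelope 1, so this case is ruled out; weight (1/2)·0 = 0.
If it is in envelope 2 (prior 1/6): the presenter has 2 equally likely choices, so probability 1/2; weight (1/6)·(1/2) = 1/12.
If it is in envelope 3 (prior 1/3): the presenter has no choice, probability 1; weight (1/3)·1 = 1/3.
The weights sum to 5/12.
So P(the cheque in envelope 2 | the presenter opened envelope 1) = (1/12) / (5/12) = 1/5.

1/5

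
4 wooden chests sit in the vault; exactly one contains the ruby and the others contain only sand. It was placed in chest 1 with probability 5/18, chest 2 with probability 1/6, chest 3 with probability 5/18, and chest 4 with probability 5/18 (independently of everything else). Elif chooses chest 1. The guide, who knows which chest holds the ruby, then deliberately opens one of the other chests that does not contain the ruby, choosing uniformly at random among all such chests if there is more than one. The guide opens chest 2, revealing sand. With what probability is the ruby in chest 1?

Condition on the true location of the ruby.
If it is in chest 1 (prior 5/18): the guide has 3 equally likely choices, so probability 1/3; weight (5/18)·(1/3) = 5/54.
If it is in chest 2 (prior 1/6): the guide opened chest 2, so this case is ruled out; weight (1/6)·0 = 0.
If it is in either of chests 3 and 4 (prior 5/18 each): the guide has 2 equally likely choices, so probability 1/2; weight (5/18)·(1/2) = 5/36 each.
The weights sum to 10/27.
So P(the ruby in chest 1 | the guide opened chest 2) = (5/54) / (10/27) = 1/4.

1/4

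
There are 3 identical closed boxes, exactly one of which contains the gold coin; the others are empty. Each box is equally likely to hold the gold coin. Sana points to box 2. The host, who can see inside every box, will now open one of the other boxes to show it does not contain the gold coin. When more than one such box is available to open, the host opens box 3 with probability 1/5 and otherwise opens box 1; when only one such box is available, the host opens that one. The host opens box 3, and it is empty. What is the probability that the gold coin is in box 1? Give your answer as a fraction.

Apply Bayes' rule, conditioning on where the gold coin actually is.
If it is in box 1 (prior 1/3): only box 3 is available, probability 1; weight (1/3)·1 = 1/3.
If it is in box 2 (prior 1/3): box 3 is available, opened with probability 1/5; weight (1/3)·(1/5) = 1/15.
If it is in box 3 (prior 1/3): the host opened box 3, so this case is ruled out; weight (1/3)·0 = 0.
The weights sum to 2/5.
So P(the gold coin in box 1 | the host opened box 3) = (1/3) / (2/5) = 5/6.

5/6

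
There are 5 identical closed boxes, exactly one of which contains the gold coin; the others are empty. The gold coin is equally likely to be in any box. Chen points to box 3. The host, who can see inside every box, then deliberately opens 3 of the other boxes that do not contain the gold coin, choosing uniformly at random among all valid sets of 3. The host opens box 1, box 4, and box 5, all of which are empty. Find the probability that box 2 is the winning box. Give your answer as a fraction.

Condition on the true location of the gold coin.
If it is in any of boxes 1, 4, and 5 (prior 1/5 each): that box was opened and seen not to hold the prize — ruled out; weight (1/5)·0 = 0 each.
If it is in box 2 (prior 1/5): the host has no choice, probability 1; weight (1/5)·1 = 1/5.
If it is in box 3 (prior 1/5): the host has 4 equally likely choices, so probability 1/4; weight (1/5)·(1/4) = 1/20.
The weights sum to 1/4.
So P(the gold coin in box 2 | the host opened box 1, box 4, and box 5) = (1/5) / (1/4) = 4/5.

4/5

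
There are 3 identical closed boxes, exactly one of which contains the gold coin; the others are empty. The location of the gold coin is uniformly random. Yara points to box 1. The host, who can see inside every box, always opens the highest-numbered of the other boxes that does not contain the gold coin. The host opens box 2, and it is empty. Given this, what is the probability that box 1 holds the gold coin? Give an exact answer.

0

Condition on the true location of the gold coin.
If it is in box 1 (prior 1/3): the host would have opened box 3 instead, probability 0; weight (1/3)·0 = 0.
If it is in box 2 (prior 1/3): the host opened box 2, so this case is ruled out; weight (1/3)·0 = 0.
If it is in box 3 (prior 1/3): box 2 is the highest-numbered option available, probability 1; weight (1/3)·1 = 1/3.
The weights sum to 1/3.
So P(the gold coin in box 1 | the host opened box 2) = 0 / (1/3) = 0.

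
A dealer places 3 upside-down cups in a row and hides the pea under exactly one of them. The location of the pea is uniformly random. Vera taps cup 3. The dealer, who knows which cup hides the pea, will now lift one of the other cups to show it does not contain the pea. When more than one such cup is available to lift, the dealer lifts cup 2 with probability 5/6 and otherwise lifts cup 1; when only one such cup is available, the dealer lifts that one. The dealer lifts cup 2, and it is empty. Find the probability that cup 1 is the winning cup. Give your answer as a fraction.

6/11

Condition on the true location of the pea.
If it is under cup 1 (prior 1/3): only cup 2 is available, probability 1; weight (1/3)·1 = 1/3.
If it is under cup 2 (prior 1/3): the dealer opened cup 2, so this case is ruled out; weight (1/3)·0 = 0.
If it is under cup 3 (prior 1/3): cup 2 is available, opened with probability 5/6; weight (1/3)·(5/6) = 5/18.
The weights sum to 11/18.
So P(the pea under cup 1 | the dealer opened cup 2) = (1/3) / (11/18) = 6/11.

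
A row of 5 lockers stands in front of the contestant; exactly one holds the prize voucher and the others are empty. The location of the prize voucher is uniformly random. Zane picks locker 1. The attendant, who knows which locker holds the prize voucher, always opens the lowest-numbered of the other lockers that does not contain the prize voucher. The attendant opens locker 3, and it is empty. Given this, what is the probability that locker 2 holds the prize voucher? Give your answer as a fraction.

1

Consider each possible location of the prize voucher in turn.
If it is in any of lockers 1, 4, and 5 (prior 1/5 each): the attendant would have opened locker 2 instead, probability 0; weight (1/5)·0 = 0 each.
If it is in locker 2 (prior 1/5): locker 3 is the lowest-numbered option available, probability 1; weight (1/5)·1 = 1/5.
If it is in locker 3 (prior 1/5): the attendant opened locker 3, so this case is ruled out; weight (1/5)·0 = 0.
The weights sum to 1/5.
So P(the prize voucher in locker 2 | the attendant opened locker 3) = (1/5) / (1/5) = 1.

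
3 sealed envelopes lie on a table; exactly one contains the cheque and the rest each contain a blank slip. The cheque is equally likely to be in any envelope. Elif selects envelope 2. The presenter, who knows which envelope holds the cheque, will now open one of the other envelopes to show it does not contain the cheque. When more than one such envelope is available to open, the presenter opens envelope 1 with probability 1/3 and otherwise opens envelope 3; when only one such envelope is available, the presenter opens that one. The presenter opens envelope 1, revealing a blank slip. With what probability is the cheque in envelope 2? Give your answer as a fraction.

1/4

Consider each possible location of the cheque in turn.
If it is in envelope 1 (prior 1/3): the presenter opened envelope 1, so this case is ruled out; weight (1/3)·0 = 0.
If it is in envelope 2 (prior 1/3): envelope 1 is available, opened with probability 1/3; weight (1/3)·(1/3) = 1/9.
If it is in envelope 3 (prior 1/3): only envelope 1 is available, probability 1; weight (1/3)·1 = 1/3.
The weights sum to 4/9.
So P(the cheque in envelope 2 | the presenter opened envelope 1) = (1/9) / (4/9) = 1/4.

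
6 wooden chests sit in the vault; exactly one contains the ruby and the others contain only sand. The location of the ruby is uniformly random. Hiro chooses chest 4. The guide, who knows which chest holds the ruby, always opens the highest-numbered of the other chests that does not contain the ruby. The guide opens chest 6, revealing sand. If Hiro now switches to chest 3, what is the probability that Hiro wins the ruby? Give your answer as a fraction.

1/5

Apply Bayes' rule, conditioning on where the ruby actually is.
If it is in any of chests 1, 2, 3, 4, and 5 (prior 1/6 each): chest 6 is the highest-numbered option available, probability 1; weight (1/6)·1 = 1/6 each.
If it is in chest 6 (prior 1/6): the guide opened chest 6, so this case is ruled out; weight (1/6)·0 = 0.
The weights sum to 5/6.
So P(the ruby in chest 3 | the guide opened chest 6) = (1/6) / (5/6) = 1/5.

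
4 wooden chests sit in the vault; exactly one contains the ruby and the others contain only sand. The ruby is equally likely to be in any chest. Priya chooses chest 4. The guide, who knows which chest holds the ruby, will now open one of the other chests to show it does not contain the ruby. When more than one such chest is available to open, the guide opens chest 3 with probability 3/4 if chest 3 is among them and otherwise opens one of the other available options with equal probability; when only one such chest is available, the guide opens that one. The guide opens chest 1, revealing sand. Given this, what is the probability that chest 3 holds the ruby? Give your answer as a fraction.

Consider each possible location of the ruby in turn.
If it is in chest 1 (prior 1/4): the guide opened chest 1, so this case is ruled out; weight (1/4)·0 = 0.
If it is in chest 2 (prior 1/4): chest 3 is available but not opened, probability 1/4; weight (1/4)·(1/4) = 1/16.
If it is in chest 3 (prior 1/4): chest 3 holds the prize so is unavailable; the guide chooses uniformly among the 2 others, probability 1/2; weight (1/4)·(1/2) = 1/8.
If it is in chest 4 (prior 1/4): chest 3 is available but not opened; chest 1 gets probability (1 − 3/4)/2 = 1/8; weight (1/4)·(1/8) = 1/32.
The weights sum to 7/32.
So P(the ruby in chest 3 | the guide opened chest 1) = (1/8) / (7/32) = 4/7.

4/7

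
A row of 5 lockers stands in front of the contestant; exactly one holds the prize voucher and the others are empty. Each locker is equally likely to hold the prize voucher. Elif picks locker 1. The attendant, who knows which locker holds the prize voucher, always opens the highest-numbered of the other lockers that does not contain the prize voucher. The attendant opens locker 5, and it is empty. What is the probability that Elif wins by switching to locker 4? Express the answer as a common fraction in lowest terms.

1/4

Consider each possible location of the prize voucher in turn.
If it is in any of lockers 1, 2, 3, and 4 (prior 1/5 each): locker 5 is the highest-numbered option available, probability 1; weight (1/5)·1 = 1/5 each.
If it is in locker 5 (prior 1/5): the attendant opened locker 5, so this case is ruled out; weight (1/5)·0 = 0.
The weights sum to 4/5.
So P(the prize voucher in locker 4 | the attendant opened locker 5) = (1/5) / (4/5) = 1/4.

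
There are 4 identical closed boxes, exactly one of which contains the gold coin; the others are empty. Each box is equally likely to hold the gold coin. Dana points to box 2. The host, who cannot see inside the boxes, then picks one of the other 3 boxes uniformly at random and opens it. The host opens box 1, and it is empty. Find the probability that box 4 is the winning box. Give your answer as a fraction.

Condition on the true location of the gold coin.
If it is in box 1 (prior 1/4): the host opened box 1, so this case is ruled out; weight (1/4)·0 = 0.
If it is in any of boxes 2, 3, and 4 (prior 1/4 each): the host picks box 1 with probability 1/3 regardless, and it is not the prize; weight (1/4)·(1/3) = 1/12 each.
The weights sum to 1/4.
So P(the gold coin in box 4 | the host opened box 1) = (1/12) / (1/4) = 1/3.

1/3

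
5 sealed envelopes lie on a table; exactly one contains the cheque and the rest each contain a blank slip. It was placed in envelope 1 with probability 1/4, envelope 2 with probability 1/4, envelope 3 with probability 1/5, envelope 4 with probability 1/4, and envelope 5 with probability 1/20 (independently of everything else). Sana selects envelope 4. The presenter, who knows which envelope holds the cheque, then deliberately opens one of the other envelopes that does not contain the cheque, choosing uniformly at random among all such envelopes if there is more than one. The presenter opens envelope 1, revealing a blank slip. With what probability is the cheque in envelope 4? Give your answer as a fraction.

Consider each possible location of the cheque in turn.
If it is in envelope 1 (prior 1/4): the presenter opened envelope 1, so this case is ruled out; weight (1/4)·0 = 0.
If it is in envelope 2 (prior 1/4): the presenter has 3 equally likely choices, so probability 1/3; weight (1/4)·(1/3) = 1/12.
If it is in envelope 3 (prior 1/5): the presenter has 3 equally likely choices, so probability 1/3; weight (1/5)·(1/3) = 1/15.
If it is in envelope 4 (prior 1/4): the presenter has 4 equally likely choices, so probability 1/4; weight (1/4)·(1/4) = 1/16.
If it is in envelope 5 (prior 1/20): the presenter has 3 equally likely choices, so probability 1/3; weight (1/20)·(1/3) = 1/60.
The weights sum to 11/48.
So P(the cheque in envelope 4 | the presenter opened envelope 1) = (1/16) / (11/48) = 3/11.

3/11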